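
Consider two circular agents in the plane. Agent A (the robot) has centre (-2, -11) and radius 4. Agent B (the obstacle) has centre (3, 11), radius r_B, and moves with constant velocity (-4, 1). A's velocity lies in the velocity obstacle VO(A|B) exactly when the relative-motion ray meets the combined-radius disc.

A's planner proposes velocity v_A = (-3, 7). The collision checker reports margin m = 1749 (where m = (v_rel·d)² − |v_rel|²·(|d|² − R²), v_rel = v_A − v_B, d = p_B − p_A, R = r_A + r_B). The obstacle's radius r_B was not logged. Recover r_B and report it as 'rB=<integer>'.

m = 1749
d = (5, 22);  v_rel = (1, 6),  |v_rel|² = 37
v_rel×d = (1)·(22) − (6)·(5) = -8
since m = R²·37 − (-8)²:  R² = (64 + 1749) / 37 = 49
R = √49 = 7  ⇒  r_B = 7 − 4 = 3

rB=3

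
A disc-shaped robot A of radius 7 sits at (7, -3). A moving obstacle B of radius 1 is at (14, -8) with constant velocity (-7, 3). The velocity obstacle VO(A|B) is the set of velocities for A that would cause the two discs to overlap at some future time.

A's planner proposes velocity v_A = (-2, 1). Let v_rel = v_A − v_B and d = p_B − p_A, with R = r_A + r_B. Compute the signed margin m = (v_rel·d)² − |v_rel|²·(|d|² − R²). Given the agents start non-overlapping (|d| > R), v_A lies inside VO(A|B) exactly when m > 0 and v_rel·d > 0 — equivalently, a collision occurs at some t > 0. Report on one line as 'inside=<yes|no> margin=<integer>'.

d = (7, -5),  |d|² = 74;  R = 7+1 = 8,  c = 74−8² = 10
v_rel = (5, -2),  |v_rel|² = 29;  v_rel·d = (5)·(7) + (-2)·(-5) = 45
29·t² − 90·t + 10 = 0  ⇒  m = 45² − 29·10 = 1735
m = 1735 > 0,  v_rel·d = 45 > 0  ⇒  inside

inside=yes margin=1735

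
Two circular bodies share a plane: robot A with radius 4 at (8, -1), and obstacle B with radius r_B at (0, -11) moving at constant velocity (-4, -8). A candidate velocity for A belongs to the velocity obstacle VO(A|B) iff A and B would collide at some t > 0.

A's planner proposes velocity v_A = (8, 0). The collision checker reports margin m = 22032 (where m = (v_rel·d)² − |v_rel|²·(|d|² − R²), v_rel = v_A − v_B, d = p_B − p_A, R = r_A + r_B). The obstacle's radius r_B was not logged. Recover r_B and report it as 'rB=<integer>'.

m = 22032
d = (-8, -10);  v_rel = (12, 8),  |v_rel|² = 208
v_rel×d = (12)·(-10) − (8)·(-8) = -56
since m = R²·208 − (-56)²:  R² = (3136 + 22032) / 208 = 121
R = √121 = 11  ⇒  r_B = 11 − 4 = 7

rB=7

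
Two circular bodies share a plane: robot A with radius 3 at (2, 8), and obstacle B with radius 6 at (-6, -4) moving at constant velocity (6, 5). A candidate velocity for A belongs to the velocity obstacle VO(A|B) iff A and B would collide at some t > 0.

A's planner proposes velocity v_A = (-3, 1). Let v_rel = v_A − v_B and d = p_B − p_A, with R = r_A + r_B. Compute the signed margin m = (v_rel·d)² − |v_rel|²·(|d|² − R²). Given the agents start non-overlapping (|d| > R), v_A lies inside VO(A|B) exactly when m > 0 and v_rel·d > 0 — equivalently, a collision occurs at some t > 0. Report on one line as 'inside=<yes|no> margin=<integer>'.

d = (-8, -12),  |d|² = 208;  R = 3+6 = 9,  c = 208−9² = 127
v_rel = (-9, -4),  |v_rel|² = 97;  v_rel·d = (-9)·(-8) + (-4)·(-12) = 120
97·t² − 240·t + 127 = 0  ⇒  m = 120² − 97·127 = 2081
m = 2081 > 0,  v_rel·d = 120 > 0  ⇒  inside

inside=yes margin=2081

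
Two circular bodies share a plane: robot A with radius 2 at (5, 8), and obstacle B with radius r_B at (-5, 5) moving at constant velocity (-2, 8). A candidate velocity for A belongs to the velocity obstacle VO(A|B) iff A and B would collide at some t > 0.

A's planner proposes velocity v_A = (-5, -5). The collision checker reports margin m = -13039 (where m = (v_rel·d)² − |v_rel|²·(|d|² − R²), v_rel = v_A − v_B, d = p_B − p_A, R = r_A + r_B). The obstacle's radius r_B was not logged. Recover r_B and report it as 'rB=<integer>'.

m = -13039
d = (-10, -3);  v_rel = (-3, -13),  |v_rel|² = 178
v_rel×d = (-3)·(-3) − (-13)·(-10) = -121
since m = R²·178 − (-121)²:  R² = (14641 + -13039) / 178 = 9
R = √9 = 3  ⇒  r_B = 3 − 2 = 1

rB=1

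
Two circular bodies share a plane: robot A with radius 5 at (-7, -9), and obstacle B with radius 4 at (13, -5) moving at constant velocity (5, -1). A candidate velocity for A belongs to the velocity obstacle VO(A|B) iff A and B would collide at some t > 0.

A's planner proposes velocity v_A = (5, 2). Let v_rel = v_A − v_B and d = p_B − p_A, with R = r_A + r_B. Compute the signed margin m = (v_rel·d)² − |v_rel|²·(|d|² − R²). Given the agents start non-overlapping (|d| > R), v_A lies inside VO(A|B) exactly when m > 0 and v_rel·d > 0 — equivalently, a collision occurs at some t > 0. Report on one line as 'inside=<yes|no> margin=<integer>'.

d = (20, 4),  |d|² = 416;  R = 5+4 = 9,  c = 416−9² = 335
v_rel = (0, 3),  |v_rel|² = 9;  v_rel·d = (0)·(20) + (3)·(4) = 12
9·t² − 24·t + 335 = 0  ⇒  m = 12² − 9·335 = -2871
m = -2871 < 0,  v_rel·d = 12 > 0  ⇒  outside

inside=no margin=-2871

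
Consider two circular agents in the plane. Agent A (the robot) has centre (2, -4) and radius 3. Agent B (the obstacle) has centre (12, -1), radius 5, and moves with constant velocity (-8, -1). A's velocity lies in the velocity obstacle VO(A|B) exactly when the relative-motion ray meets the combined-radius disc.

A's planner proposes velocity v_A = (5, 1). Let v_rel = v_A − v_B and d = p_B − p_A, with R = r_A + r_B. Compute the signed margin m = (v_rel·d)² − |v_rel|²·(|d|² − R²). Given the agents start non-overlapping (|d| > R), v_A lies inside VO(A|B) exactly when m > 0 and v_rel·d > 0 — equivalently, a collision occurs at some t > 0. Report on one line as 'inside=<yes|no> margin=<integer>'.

d = (10, 3),  |d|² = 109;  R = 3+5 = 8,  c = 109−8² = 45
v_rel = (13, 2),  |v_rel|² = 173;  v_rel·d = (13)·(10) + (2)·(3) = 136
173·t² − 272·t + 45 = 0  ⇒  m = 136² − 173·45 = 10711
m = 10711 > 0,  v_rel·d = 136 > 0  ⇒  inside

inside=yes margin=10711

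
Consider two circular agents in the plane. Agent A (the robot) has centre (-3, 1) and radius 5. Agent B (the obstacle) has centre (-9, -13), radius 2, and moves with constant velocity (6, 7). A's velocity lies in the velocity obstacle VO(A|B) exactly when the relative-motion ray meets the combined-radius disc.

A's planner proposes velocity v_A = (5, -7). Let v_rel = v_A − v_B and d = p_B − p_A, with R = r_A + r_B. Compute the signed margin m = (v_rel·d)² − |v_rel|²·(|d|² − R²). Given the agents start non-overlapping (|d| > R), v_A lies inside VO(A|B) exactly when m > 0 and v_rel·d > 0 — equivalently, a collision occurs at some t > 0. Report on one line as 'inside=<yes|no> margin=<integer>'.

d = (-6, -14),  |d|² = 232;  R = 5+2 = 7,  c = 232−7² = 183
v_rel = (-1, -14),  |v_rel|² = 197;  v_rel·d = (-1)·(-6) + (-14)·(-14) = 202
197·t² − 404·t + 183 = 0  ⇒  m = 202² − 197·183 = 4753
m = 4753 > 0,  v_rel·d = 202 > 0  ⇒  inside

inside=yes margin=4753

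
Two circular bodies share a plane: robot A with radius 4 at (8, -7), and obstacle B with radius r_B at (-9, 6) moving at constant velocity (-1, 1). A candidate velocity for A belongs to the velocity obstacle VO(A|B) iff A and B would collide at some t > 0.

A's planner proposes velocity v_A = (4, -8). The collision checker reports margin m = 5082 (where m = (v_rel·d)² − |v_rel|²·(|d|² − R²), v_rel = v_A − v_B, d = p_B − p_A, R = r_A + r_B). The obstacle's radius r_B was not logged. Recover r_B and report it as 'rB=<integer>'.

m = 5082
d = (-17, 13);  v_rel = (5, -9),  |v_rel|² = 106
v_rel×d = (5)·(13) − (-9)·(-17) = -88
since m = R²·106 − (-88)²:  R² = (7744 + 5082) / 106 = 121
R = √121 = 11  ⇒  r_B = 11 − 4 = 7

rB=7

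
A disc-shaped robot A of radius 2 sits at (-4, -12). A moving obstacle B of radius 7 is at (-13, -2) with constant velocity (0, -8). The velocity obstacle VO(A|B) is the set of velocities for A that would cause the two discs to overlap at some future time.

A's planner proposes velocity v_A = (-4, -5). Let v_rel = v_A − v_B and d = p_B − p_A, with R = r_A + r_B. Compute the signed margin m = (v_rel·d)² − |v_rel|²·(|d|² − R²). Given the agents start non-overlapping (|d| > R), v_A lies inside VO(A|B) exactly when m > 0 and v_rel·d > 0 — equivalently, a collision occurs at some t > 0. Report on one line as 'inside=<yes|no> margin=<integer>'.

d = (-9, 10),  |d|² = 181;  R = 2+7 = 9,  c = 181−9² = 100
v_rel = (-4, 3),  |v_rel|² = 25;  v_rel·d = (-4)·(-9) + (3)·(10) = 66
25·t² − 132·t + 100 = 0  ⇒  m = 66² − 25·100 = 1856
m = 1856 > 0,  v_rel·d = 66 > 0  ⇒  inside

inside=yes margin=1856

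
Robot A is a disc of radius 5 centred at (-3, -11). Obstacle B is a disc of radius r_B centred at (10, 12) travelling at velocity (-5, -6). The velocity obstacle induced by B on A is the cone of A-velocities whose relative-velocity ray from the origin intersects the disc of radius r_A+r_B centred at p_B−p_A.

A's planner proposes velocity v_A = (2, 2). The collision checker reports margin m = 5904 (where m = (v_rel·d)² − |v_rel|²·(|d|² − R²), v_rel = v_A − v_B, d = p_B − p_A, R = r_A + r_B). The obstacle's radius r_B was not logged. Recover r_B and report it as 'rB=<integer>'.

m = 5904
d = (13, 23);  v_rel = (7, 8),  |v_rel|² = 113
v_rel×d = (7)·(23) − (8)·(13) = 57
since m = R²·113 − 57²:  R² = (3249 + 5904) / 113 = 81
R = √81 = 9  ⇒  r_B = 9 − 5 = 4

rB=4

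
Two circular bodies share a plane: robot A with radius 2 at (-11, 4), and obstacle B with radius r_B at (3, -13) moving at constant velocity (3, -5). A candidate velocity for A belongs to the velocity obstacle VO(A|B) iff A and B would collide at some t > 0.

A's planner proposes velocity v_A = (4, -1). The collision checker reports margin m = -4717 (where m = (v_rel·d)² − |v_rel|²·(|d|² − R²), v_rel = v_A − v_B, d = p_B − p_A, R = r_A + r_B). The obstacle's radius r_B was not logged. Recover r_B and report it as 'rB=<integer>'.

m = -4717
d = (14, -17);  v_rel = (1, 4),  |v_rel|² = 17
v_rel×d = (1)·(-17) − (4)·(14) = -73
since m = R²·17 − (-73)²:  R² = (5329 + -4717) / 17 = 36
R = √36 = 6  ⇒  r_B = 6 − 2 = 4

rB=4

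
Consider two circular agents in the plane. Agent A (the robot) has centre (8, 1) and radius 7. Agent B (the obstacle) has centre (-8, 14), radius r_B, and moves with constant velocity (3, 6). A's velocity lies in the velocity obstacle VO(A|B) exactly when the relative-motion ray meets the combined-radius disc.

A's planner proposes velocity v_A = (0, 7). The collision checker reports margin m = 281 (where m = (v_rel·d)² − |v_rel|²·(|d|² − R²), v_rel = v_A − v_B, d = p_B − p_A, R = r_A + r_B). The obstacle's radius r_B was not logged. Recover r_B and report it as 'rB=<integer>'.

m = 281
d = (-16, 13);  v_rel = (-3, 1),  |v_rel|² = 10
v_rel×d = (-3)·(13) − (1)·(-16) = -23
since m = R²·10 − (-23)²:  R² = (529 + 281) / 10 = 81
R = √81 = 9  ⇒  r_B = 9 − 7 = 2

rB=2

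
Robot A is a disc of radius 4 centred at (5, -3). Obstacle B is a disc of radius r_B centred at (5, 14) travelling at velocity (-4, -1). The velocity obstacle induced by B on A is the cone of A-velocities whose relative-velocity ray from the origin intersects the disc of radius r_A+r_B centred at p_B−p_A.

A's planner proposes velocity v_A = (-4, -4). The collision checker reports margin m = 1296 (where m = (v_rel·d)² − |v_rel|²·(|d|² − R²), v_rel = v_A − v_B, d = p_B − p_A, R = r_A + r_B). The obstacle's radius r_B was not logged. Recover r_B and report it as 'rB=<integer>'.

m = 1296
d = (0, 17);  v_rel = (0, -3),  |v_rel|² = 9
v_rel×d = (0)·(17) − (-3)·(0) = 0
since m = R²·9 − 0²:  R² = (0 + 1296) / 9 = 144
R = √144 = 12  ⇒  r_B = 12 − 4 = 8

rB=8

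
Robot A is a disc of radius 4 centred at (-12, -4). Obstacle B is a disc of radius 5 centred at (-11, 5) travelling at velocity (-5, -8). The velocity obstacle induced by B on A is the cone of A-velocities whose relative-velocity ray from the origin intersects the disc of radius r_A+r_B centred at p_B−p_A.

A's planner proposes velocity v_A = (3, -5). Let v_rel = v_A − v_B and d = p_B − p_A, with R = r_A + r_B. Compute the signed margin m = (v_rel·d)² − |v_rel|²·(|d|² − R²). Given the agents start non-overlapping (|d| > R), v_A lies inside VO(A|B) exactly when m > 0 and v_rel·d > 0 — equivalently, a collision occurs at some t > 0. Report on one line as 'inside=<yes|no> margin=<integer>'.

d = (1, 9),  |d|² = 82;  R = 4+5 = 9,  c = 82−9² = 1
v_rel = (8, 3),  |v_rel|² = 73;  v_rel·d = (8)·(1) + (3)·(9) = 35
73·t² − 70·t + 1 = 0  ⇒  m = 35² − 73·1 = 1152
m = 1152 > 0,  v_rel·d = 35 > 0  ⇒  inside

inside=yes margin=1152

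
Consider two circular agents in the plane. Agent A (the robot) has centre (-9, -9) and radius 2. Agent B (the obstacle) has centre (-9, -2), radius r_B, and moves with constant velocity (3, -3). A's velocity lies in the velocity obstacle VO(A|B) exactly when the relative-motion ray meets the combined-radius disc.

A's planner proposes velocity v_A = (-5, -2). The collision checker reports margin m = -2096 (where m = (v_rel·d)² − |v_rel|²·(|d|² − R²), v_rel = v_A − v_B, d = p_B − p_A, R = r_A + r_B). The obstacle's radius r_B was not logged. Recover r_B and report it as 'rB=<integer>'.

m = -2096
d = (0, 7);  v_rel = (-8, 1),  |v_rel|² = 65
v_rel×d = (-8)·(7) − (1)·(0) = -56
since m = R²·65 − (-56)²:  R² = (3136 + -2096) / 65 = 16
R = √16 = 4  ⇒  r_B = 4 − 2 = 2

rB=2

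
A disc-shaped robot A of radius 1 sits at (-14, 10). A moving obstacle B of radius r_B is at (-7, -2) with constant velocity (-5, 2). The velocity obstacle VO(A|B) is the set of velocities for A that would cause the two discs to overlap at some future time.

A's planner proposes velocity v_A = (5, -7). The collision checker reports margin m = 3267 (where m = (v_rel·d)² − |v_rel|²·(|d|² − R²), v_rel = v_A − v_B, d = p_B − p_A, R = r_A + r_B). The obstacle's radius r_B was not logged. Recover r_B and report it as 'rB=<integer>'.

m = 3267
d = (7, -12);  v_rel = (10, -9),  |v_rel|² = 181
v_rel×d = (10)·(-12) − (-9)·(7) = -57
since m = R²·181 − (-57)²:  R² = (3249 + 3267) / 181 = 36
R = √36 = 6  ⇒  r_B = 6 − 1 = 5

rB=5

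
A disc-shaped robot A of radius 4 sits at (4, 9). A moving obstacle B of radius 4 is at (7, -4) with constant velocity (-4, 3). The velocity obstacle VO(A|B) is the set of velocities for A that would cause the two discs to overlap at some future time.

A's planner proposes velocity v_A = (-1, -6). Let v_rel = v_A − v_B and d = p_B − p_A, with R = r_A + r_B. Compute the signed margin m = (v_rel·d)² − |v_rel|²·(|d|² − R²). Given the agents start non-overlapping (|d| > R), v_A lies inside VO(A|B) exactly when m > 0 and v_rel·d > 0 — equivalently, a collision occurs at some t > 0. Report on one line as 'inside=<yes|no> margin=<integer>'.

d = (3, -13),  |d|² = 178;  R = 4+4 = 8,  c = 178−8² = 114
v_rel = (3, -9),  |v_rel|² = 90;  v_rel·d = (3)·(3) + (-9)·(-13) = 126
90·t² − 252·t + 114 = 0  ⇒  m = 126² − 90·114 = 5616
m = 5616 > 0,  v_rel·d = 126 > 0  ⇒  inside

inside=yes margin=5616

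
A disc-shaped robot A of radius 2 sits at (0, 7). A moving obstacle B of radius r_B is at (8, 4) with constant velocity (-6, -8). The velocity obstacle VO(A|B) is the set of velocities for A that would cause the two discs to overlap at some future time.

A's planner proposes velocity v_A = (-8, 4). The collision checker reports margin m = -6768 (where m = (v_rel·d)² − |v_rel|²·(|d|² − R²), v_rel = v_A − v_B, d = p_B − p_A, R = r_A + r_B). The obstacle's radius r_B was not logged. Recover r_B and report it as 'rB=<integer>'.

m = -6768
d = (8, -3);  v_rel = (-2, 12),  |v_rel|² = 148
v_rel×d = (-2)·(-3) − (12)·(8) = -90
since m = R²·148 − (-90)²:  R² = (8100 + -6768) / 148 = 9
R = √9 = 3  ⇒  r_B = 3 − 2 = 1

rB=1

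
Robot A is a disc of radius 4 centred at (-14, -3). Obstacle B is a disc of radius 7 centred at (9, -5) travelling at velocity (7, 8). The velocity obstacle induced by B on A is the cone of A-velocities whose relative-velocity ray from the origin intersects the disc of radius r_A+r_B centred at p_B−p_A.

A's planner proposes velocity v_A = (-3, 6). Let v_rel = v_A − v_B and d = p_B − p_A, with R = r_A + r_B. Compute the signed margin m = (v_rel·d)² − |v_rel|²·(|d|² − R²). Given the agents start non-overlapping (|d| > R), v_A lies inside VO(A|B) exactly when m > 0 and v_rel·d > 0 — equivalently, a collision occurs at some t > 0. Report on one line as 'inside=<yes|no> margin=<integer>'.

d = (23, -2),  |d|² = 533;  R = 4+7 = 11,  c = 533−11² = 412
v_rel = (-10, -2),  |v_rel|² = 104;  v_rel·d = (-10)·(23) + (-2)·(-2) = -226
104·t² + 452·t + 412 = 0  ⇒  m = (-226)² − 104·412 = 8228
m = 8228 > 0,  v_rel·d = -226 < 0  ⇒  outside

inside=no margin=8228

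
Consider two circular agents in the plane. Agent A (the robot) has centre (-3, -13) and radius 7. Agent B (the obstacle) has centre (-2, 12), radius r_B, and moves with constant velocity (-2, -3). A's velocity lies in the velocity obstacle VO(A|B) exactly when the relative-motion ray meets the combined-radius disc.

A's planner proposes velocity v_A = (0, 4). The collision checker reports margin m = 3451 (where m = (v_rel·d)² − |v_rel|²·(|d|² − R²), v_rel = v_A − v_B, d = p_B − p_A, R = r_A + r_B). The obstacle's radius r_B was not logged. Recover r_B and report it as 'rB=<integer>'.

m = 3451
d = (1, 25);  v_rel = (2, 7),  |v_rel|² = 53
v_rel×d = (2)·(25) − (7)·(1) = 43
since m = R²·53 − 43²:  R² = (1849 + 3451) / 53 = 100
R = √100 = 10  ⇒  r_B = 10 − 7 = 3

rB=3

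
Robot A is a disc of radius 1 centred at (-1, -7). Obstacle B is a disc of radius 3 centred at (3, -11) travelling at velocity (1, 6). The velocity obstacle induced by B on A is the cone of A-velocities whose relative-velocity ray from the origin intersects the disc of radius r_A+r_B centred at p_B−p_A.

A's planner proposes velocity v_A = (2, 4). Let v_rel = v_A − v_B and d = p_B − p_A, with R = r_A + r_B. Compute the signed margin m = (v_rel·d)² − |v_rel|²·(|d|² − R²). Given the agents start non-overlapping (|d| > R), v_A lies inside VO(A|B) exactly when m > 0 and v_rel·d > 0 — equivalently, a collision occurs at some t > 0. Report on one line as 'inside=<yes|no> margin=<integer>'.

d = (4, -4),  |d|² = 32;  R = 1+3 = 4,  c = 32−4² = 16
v_rel = (1, -2),  |v_rel|² = 5;  v_rel·d = (1)·(4) + (-2)·(-4) = 12
5·t² − 24·t + 16 = 0  ⇒  m = 12² − 5·16 = 64
m = 64 > 0,  v_rel·d = 12 > 0  ⇒  inside

inside=yes margin=64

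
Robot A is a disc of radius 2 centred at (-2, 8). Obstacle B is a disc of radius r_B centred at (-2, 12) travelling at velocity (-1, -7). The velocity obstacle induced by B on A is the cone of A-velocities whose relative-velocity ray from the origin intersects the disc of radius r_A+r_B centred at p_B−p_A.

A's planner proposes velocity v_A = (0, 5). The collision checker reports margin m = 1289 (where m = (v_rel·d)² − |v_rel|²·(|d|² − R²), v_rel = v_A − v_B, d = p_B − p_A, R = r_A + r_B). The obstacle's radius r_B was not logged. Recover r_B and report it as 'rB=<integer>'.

m = 1289
d = (0, 4);  v_rel = (1, 12),  |v_rel|² = 145
v_rel×d = (1)·(4) − (12)·(0) = 4
since m = R²·145 − 4²:  R² = (16 + 1289) / 145 = 9
R = √9 = 3  ⇒  r_B = 3 − 2 = 1

rB=1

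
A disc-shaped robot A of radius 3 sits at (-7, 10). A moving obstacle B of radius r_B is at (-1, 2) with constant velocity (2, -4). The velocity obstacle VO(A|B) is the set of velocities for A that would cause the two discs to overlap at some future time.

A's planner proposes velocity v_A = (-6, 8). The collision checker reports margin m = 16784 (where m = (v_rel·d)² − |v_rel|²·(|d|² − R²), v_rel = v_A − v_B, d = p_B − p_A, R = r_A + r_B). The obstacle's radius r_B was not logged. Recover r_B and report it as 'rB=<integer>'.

m = 16784
d = (6, -8);  v_rel = (-8, 12),  |v_rel|² = 208
v_rel×d = (-8)·(-8) − (12)·(6) = -8
since m = R²·208 − (-8)²:  R² = (64 + 16784) / 208 = 81
R = √81 = 9  ⇒  r_B = 9 − 3 = 6

rB=6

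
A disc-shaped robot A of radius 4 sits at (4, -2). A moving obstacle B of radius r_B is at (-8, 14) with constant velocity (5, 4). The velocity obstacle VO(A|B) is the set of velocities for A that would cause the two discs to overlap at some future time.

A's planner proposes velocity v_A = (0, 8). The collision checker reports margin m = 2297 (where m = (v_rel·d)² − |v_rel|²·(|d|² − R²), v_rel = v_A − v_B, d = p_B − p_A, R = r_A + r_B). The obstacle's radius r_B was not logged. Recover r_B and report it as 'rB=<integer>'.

m = 2297
d = (-12, 16);  v_rel = (-5, 4),  |v_rel|² = 41
v_rel×d = (-5)·(16) − (4)·(-12) = -32
since m = R²·41 − (-32)²:  R² = (1024 + 2297) / 41 = 81
R = √81 = 9  ⇒  r_B = 9 − 4 = 5

rB=5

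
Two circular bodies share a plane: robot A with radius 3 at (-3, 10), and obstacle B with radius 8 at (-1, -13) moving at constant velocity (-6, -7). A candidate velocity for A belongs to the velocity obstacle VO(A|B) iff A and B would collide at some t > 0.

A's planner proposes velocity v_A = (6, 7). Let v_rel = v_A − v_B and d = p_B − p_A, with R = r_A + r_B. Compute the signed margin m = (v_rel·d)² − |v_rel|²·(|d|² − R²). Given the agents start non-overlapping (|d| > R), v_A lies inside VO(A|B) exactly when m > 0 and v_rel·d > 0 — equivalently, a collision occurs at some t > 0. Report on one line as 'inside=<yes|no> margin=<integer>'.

d = (2, -23),  |d|² = 533;  R = 3+8 = 11,  c = 533−11² = 412
v_rel = (12, 14),  |v_rel|² = 340;  v_rel·d = (12)·(2) + (14)·(-23) = -298
340·t² + 596·t + 412 = 0  ⇒  m = (-298)² − 340·412 = -51276
m = -51276 < 0,  v_rel·d = -298 < 0  ⇒  outside

inside=no margin=-51276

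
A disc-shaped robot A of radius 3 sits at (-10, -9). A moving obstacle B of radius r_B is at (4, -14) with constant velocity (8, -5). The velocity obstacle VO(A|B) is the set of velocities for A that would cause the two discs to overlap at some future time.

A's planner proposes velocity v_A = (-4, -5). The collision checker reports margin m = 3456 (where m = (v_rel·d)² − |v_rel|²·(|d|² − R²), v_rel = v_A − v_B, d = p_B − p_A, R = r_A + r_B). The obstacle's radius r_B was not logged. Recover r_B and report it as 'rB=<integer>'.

m = 3456
d = (14, -5);  v_rel = (-12, 0),  |v_rel|² = 144
v_rel×d = (-12)·(-5) − (0)·(14) = 60
since m = R²·144 − 60²:  R² = (3600 + 3456) / 144 = 49
R = √49 = 7  ⇒  r_B = 7 − 3 = 4

rB=4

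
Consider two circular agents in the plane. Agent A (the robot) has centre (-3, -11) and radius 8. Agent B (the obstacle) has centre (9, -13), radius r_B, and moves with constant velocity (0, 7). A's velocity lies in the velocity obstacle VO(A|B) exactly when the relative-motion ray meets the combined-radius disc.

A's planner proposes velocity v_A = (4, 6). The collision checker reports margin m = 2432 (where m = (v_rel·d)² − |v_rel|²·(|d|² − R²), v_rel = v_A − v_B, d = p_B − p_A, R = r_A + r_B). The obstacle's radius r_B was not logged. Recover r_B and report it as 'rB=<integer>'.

m = 2432
d = (12, -2);  v_rel = (4, -1),  |v_rel|² = 17
v_rel×d = (4)·(-2) − (-1)·(12) = 4
since m = R²·17 − 4²:  R² = (16 + 2432) / 17 = 144
R = √144 = 12  ⇒  r_B = 12 − 8 = 4

rB=4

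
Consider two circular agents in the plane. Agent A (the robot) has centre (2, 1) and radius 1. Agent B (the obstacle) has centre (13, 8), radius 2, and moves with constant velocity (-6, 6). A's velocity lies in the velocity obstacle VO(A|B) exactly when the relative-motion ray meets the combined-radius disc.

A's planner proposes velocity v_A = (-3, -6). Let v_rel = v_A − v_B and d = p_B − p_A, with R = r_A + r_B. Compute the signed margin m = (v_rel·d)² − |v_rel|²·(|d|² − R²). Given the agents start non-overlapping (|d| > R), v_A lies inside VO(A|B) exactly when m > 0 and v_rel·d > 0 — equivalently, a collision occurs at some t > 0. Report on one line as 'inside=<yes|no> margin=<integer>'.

d = (11, 7),  |d|² = 170;  R = 1+2 = 3,  c = 170−3² = 161
v_rel = (3, -12),  |v_rel|² = 153;  v_rel·d = (3)·(11) + (-12)·(7) = -51
153·t² + 102·t + 161 = 0  ⇒  m = (-51)² − 153·161 = -22032
m = -22032 < 0,  v_rel·d = -51 < 0  ⇒  outside

inside=no margin=-22032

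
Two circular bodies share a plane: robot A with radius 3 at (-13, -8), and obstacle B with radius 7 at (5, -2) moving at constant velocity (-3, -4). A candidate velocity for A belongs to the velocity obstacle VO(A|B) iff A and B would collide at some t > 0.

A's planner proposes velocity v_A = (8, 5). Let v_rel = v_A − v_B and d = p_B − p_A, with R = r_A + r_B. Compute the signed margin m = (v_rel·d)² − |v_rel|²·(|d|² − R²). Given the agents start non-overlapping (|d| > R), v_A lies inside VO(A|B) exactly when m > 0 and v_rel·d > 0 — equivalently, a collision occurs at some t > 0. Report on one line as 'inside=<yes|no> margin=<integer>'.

d = (18, 6),  |d|² = 360;  R = 3+7 = 10,  c = 360−10² = 260
v_rel = (11, 9),  |v_rel|² = 202;  v_rel·d = (11)·(18) + (9)·(6) = 252
202·t² − 504·t + 260 = 0  ⇒  m = 252² − 202·260 = 10984
m = 10984 > 0,  v_rel·d = 252 > 0  ⇒  inside

inside=yes margin=10984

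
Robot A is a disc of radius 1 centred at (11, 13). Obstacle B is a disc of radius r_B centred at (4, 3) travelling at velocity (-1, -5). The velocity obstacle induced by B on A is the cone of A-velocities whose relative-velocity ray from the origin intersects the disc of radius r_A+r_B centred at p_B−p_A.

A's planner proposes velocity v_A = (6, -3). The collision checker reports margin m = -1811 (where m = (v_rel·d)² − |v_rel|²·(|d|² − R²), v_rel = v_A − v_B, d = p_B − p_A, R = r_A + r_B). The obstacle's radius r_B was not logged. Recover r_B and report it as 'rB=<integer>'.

m = -1811
d = (-7, -10);  v_rel = (7, 2),  |v_rel|² = 53
v_rel×d = (7)·(-10) − (2)·(-7) = -56
since m = R²·53 − (-56)²:  R² = (3136 + -1811) / 53 = 25
R = √25 = 5  ⇒  r_B = 5 − 1 = 4

rB=4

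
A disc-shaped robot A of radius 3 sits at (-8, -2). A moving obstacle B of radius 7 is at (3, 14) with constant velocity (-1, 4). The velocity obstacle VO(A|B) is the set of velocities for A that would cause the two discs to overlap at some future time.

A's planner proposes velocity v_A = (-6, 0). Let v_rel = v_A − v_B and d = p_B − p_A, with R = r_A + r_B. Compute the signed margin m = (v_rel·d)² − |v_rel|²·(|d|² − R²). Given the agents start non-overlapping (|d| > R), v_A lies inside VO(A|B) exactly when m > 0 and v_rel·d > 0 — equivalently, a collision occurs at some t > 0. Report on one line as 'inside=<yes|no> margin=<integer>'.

d = (11, 16),  |d|² = 377;  R = 3+7 = 10,  c = 377−10² = 277
v_rel = (-5, -4),  |v_rel|² = 41;  v_rel·d = (-5)·(11) + (-4)·(16) = -119
41·t² + 238·t + 277 = 0  ⇒  m = (-119)² − 41·277 = 2804
m = 2804 > 0,  v_rel·d = -119 < 0  ⇒  outside

inside=no margin=2804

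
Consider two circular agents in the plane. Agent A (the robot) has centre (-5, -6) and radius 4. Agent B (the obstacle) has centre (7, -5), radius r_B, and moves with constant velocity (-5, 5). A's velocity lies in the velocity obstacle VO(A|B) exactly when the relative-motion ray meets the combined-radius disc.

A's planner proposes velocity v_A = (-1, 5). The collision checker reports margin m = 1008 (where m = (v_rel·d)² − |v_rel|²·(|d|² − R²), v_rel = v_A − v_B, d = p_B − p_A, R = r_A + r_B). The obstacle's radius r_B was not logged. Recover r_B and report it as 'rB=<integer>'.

m = 1008
d = (12, 1);  v_rel = (4, 0),  |v_rel|² = 16
v_rel×d = (4)·(1) − (0)·(12) = 4
since m = R²·16 − 4²:  R² = (16 + 1008) / 16 = 64
R = √64 = 8  ⇒  r_B = 8 − 4 = 4

rB=4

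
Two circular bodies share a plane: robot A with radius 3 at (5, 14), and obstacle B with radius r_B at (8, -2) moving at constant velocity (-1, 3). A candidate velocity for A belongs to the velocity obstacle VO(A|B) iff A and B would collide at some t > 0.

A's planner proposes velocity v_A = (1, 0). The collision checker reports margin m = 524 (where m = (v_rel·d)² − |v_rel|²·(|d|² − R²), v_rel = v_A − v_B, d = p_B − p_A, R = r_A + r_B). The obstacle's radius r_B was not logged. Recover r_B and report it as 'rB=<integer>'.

m = 524
d = (3, -16);  v_rel = (2, -3),  |v_rel|² = 13
v_rel×d = (2)·(-16) − (-3)·(3) = -23
since m = R²·13 − (-23)²:  R² = (529 + 524) / 13 = 81
R = √81 = 9  ⇒  r_B = 9 − 3 = 6

rB=6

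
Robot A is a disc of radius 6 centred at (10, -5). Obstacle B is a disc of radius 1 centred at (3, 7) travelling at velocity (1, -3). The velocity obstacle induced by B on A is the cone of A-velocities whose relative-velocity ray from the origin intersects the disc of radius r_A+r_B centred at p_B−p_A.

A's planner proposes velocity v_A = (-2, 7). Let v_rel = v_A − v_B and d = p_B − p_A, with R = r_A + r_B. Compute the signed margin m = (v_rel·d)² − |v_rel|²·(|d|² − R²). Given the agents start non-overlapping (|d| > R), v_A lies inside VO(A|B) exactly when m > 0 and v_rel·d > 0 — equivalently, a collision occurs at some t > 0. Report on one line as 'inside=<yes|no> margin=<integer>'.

d = (-7, 12),  |d|² = 193;  R = 6+1 = 7,  c = 193−7² = 144
v_rel = (-3, 10),  |v_rel|² = 109;  v_rel·d = (-3)·(-7) + (10)·(12) = 141
109·t² − 282·t + 144 = 0  ⇒  m = 141² − 109·144 = 4185
m = 4185 > 0,  v_rel·d = 141 > 0  ⇒  inside

inside=yes margin=4185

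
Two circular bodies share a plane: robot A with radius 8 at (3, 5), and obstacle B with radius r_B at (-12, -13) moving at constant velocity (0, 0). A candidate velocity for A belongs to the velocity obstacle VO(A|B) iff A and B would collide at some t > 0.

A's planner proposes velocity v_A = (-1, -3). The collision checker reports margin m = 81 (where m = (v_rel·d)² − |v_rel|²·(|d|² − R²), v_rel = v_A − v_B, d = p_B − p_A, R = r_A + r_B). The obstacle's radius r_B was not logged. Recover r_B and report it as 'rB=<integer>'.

m = 81
d = (-15, -18);  v_rel = (-1, -3),  |v_rel|² = 10
v_rel×d = (-1)·(-18) − (-3)·(-15) = -27
since m = R²·10 − (-27)²:  R² = (729 + 81) / 10 = 81
R = √81 = 9  ⇒  r_B = 9 − 8 = 1

rB=1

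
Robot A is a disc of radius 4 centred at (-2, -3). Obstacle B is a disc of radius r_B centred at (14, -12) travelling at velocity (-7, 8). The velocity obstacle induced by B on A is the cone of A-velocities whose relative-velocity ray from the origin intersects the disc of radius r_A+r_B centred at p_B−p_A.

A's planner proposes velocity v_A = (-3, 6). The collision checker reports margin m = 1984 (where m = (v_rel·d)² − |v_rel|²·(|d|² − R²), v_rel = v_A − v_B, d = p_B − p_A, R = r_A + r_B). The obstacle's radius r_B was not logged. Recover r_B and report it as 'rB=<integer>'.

m = 1984
d = (16, -9);  v_rel = (4, -2),  |v_rel|² = 20
v_rel×d = (4)·(-9) − (-2)·(16) = -4
since m = R²·20 − (-4)²:  R² = (16 + 1984) / 20 = 100
R = √100 = 10  ⇒  r_B = 10 − 4 = 6

rB=6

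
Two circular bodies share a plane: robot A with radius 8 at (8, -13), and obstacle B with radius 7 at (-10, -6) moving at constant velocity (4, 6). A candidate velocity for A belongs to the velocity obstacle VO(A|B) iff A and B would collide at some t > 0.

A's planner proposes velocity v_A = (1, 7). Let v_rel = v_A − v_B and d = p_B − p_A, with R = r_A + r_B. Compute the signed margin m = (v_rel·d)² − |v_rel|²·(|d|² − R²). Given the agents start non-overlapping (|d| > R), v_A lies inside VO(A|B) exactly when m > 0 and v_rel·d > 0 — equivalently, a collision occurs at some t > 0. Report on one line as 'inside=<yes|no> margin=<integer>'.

d = (-18, 7),  |d|² = 373;  R = 8+7 = 15,  c = 373−15² = 148
v_rel = (-3, 1),  |v_rel|² = 10;  v_rel·d = (-3)·(-18) + (1)·(7) = 61
10·t² − 122·t + 148 = 0  ⇒  m = 61² − 10·148 = 2241
m = 2241 > 0,  v_rel·d = 61 > 0  ⇒  inside

inside=yes margin=2241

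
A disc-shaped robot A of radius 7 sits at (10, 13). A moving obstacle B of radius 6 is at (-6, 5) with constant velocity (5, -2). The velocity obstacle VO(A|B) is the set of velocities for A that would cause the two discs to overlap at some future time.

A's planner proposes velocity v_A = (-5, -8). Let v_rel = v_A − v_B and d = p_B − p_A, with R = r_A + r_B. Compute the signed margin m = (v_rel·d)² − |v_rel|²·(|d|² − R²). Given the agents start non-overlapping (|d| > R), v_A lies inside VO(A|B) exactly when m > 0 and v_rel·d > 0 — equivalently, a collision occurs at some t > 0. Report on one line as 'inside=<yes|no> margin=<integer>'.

d = (-16, -8),  |d|² = 320;  R = 7+6 = 13,  c = 320−13² = 151
v_rel = (-10, -6),  |v_rel|² = 136;  v_rel·d = (-10)·(-16) + (-6)·(-8) = 208
136·t² − 416·t + 151 = 0  ⇒  m = 208² − 136·151 = 22728
m = 22728 > 0,  v_rel·d = 208 > 0  ⇒  inside

inside=yes margin=22728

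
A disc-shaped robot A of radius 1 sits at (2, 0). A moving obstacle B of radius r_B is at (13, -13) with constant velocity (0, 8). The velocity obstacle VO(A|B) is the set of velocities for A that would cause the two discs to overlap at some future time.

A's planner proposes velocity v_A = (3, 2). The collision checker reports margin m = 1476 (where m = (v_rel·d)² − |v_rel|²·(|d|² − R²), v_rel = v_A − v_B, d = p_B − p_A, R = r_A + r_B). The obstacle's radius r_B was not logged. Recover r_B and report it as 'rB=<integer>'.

m = 1476
d = (11, -13);  v_rel = (3, -6),  |v_rel|² = 45
v_rel×d = (3)·(-13) − (-6)·(11) = 27
since m = R²·45 − 27²:  R² = (729 + 1476) / 45 = 49
R = √49 = 7  ⇒  r_B = 7 − 1 = 6

rB=6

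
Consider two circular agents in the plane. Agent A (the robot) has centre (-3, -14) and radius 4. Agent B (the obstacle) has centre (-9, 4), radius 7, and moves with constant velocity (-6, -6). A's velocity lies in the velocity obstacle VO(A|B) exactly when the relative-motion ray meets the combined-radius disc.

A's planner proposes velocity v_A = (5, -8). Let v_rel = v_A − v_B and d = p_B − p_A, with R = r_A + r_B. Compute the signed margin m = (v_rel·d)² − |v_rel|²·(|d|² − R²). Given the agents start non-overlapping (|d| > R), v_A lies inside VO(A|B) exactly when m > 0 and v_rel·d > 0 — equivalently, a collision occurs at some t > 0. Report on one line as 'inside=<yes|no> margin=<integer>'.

d = (-6, 18),  |d|² = 360;  R = 4+7 = 11,  c = 360−11² = 239
v_rel = (11, -2),  |v_rel|² = 125;  v_rel·d = (11)·(-6) + (-2)·(18) = -102
125·t² + 204·t + 239 = 0  ⇒  m = (-102)² − 125·239 = -19471
m = -19471 < 0,  v_rel·d = -102 < 0  ⇒  outside

inside=no margin=-19471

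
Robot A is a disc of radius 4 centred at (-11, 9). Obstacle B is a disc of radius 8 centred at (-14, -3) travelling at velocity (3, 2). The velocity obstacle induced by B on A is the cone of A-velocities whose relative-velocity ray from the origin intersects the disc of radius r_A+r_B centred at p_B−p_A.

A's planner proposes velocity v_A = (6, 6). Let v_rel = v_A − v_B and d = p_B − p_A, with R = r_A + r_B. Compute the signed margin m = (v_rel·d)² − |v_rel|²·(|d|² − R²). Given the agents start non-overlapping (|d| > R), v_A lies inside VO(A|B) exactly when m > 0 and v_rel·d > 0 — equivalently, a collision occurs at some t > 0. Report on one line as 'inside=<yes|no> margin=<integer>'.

d = (-3, -12),  |d|² = 153;  R = 4+8 = 12,  c = 153−12² = 9
v_rel = (3, 4),  |v_rel|² = 25;  v_rel·d = (3)·(-3) + (4)·(-12) = -57
25·t² + 114·t + 9 = 0  ⇒  m = (-57)² − 25·9 = 3024
m = 3024 > 0,  v_rel·d = -57 < 0  ⇒  outside

inside=no margin=3024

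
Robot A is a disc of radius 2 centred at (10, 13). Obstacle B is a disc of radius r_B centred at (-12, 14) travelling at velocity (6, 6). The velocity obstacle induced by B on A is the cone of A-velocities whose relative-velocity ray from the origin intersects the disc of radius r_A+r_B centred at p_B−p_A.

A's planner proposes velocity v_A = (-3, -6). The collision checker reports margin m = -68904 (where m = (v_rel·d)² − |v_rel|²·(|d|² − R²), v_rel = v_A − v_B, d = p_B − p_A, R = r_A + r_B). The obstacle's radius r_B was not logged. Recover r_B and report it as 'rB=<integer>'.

m = -68904
d = (-22, 1);  v_rel = (-9, -12),  |v_rel|² = 225
v_rel×d = (-9)·(1) − (-12)·(-22) = -273
since m = R²·225 − (-273)²:  R² = (74529 + -68904) / 225 = 25
R = √25 = 5  ⇒  r_B = 5 − 2 = 3

rB=3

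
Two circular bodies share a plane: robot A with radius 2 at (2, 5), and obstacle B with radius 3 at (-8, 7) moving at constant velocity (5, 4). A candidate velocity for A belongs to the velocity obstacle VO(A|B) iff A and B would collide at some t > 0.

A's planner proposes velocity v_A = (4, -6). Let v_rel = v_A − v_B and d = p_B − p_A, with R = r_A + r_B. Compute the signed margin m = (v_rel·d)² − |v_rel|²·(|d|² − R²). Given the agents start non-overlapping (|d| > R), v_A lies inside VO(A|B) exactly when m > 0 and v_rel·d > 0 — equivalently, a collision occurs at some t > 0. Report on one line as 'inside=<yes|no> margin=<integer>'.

d = (-10, 2),  |d|² = 104;  R = 2+3 = 5,  c = 104−5² = 79
v_rel = (-1, -10),  |v_rel|² = 101;  v_rel·d = (-1)·(-10) + (-10)·(2) = -10
101·t² + 20·t + 79 = 0  ⇒  m = (-10)² − 101·79 = -7879
m = -7879 < 0,  v_rel·d = -10 < 0  ⇒  outside

inside=no margin=-7879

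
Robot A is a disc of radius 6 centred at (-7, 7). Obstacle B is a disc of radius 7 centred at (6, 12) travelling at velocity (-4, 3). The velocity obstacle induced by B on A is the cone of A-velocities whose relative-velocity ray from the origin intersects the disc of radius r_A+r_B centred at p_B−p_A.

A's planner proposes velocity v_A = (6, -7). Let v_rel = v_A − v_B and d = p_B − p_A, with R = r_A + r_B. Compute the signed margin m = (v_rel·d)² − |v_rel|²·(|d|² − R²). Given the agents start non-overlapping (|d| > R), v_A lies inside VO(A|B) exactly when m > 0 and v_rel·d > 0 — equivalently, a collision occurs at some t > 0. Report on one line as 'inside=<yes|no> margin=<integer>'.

d = (13, 5),  |d|² = 194;  R = 6+7 = 13,  c = 194−13² = 25
v_rel = (10, -10),  |v_rel|² = 200;  v_rel·d = (10)·(13) + (-10)·(5) = 80
200·t² − 160·t + 25 = 0  ⇒  m = 80² − 200·25 = 1400
m = 1400 > 0,  v_rel·d = 80 > 0  ⇒  inside

inside=yes margin=1400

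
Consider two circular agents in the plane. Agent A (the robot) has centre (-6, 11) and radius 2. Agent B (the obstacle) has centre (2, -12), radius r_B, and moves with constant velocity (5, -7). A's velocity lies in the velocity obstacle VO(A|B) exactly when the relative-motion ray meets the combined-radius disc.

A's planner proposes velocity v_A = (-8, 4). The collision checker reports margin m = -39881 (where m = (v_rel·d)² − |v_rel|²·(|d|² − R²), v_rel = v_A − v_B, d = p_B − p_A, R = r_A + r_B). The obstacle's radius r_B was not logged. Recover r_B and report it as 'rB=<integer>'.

m = -39881
d = (8, -23);  v_rel = (-13, 11),  |v_rel|² = 290
v_rel×d = (-13)·(-23) − (11)·(8) = 211
since m = R²·290 − 211²:  R² = (44521 + -39881) / 290 = 16
R = √16 = 4  ⇒  r_B = 4 − 2 = 2

rB=2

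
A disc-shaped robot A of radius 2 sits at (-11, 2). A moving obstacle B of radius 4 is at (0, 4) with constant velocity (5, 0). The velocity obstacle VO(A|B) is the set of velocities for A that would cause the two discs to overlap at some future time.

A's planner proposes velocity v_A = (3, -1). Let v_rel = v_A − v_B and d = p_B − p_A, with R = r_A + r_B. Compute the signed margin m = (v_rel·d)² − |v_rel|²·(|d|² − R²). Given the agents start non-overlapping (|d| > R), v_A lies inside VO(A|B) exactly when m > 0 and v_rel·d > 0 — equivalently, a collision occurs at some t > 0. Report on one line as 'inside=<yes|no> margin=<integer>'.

d = (11, 2),  |d|² = 125;  R = 2+4 = 6,  c = 125−6² = 89
v_rel = (-2, -1),  |v_rel|² = 5;  v_rel·d = (-2)·(11) + (-1)·(2) = -24
5·t² + 48·t + 89 = 0  ⇒  m = (-24)² − 5·89 = 131
m = 131 > 0,  v_rel·d = -24 < 0  ⇒  outside

inside=no margin=131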